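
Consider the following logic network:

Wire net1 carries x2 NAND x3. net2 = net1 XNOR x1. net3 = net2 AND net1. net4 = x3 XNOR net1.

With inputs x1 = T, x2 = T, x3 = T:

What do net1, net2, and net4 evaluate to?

net1 = x2 NAND x3 = T NAND T = F
net2 = net1 XNOR x1 = F XNOR T = F
net4 = x3 XNOR net1 = T XNOR F = F

net1 = F, net2 = F, net4 = F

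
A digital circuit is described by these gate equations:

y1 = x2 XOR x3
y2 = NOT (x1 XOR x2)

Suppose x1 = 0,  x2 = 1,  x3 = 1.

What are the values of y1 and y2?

y1 = 0, y2 = 0

y1 = 1 XOR 1 = 0
y2 = NOT (0 XOR 1) = 0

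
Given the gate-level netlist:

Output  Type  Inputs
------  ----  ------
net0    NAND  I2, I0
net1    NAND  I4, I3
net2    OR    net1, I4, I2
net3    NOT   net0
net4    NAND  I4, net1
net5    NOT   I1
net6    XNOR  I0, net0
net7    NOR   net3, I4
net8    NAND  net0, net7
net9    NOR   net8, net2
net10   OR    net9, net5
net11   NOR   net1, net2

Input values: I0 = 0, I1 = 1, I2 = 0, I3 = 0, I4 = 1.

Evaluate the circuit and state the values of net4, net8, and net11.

net4 = 0; net8 = 1; net11 = 0

net0 = I2 NAND I0 = 0 NAND 0 = 1
net1 = I4 NAND I3 = 1 NAND 0 = 1
net2 = net1 OR I4 OR I2 = 1 OR 1 OR 0 = 1
net3 = NOT net0 = NOT 1 = 0
net4 = I4 NAND net1 = 1 NAND 1 = 0
net7 = net3 NOR I4 = 0 NOR 1 = 0
net8 = net0 NAND net7 = 1 NAND 0 = 1
net11 = net1 NOR net2 = 1 NOR 1 = 0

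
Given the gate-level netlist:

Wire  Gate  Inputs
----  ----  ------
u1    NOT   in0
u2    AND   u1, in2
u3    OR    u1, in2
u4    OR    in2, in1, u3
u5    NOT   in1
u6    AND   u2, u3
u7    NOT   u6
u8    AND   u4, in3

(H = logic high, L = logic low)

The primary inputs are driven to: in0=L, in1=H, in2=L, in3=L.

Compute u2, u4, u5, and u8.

u1 = NOT in0 = NOT L = H
u2 = u1 AND in2 = H AND L = L
u3 = u1 OR in2 = H OR L = H
u4 = in2 OR in1 OR u3 = L OR H OR H = H
u5 = NOT in1 = NOT H = L
u8 = u4 AND in3 = H AND L = L

u2 = L, u4 = H, u5 = L, u8 = L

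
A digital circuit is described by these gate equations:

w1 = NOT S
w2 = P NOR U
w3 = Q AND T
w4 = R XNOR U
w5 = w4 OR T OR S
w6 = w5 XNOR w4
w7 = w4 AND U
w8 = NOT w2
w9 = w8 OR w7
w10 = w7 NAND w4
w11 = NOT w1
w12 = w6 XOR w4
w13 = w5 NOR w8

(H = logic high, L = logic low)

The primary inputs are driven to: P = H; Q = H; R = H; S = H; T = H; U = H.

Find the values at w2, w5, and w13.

w2 = L  w5 = H  w13 = L

w2 = P NOR U = H NOR H = L
w4 = R XNOR U = H XNOR H = H
w5 = w4 OR T OR S = H OR H OR H = H
w8 = NOT w2 = NOT L = H
w13 = w5 NOR w8 = H NOR H = L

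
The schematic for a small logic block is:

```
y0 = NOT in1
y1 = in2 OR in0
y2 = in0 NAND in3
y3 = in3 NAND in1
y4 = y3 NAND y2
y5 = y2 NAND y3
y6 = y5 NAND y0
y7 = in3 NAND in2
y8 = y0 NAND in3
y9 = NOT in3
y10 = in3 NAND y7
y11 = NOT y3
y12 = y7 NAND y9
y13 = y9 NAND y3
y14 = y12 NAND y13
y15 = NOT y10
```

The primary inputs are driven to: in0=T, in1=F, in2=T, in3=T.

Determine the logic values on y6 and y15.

y6 = F, y15 = F

y0 = NOT in1 = NOT F = T
y2 = in0 NAND in3 = T NAND T = F
y3 = in3 NAND in1 = T NAND F = T
y5 = y2 NAND y3 = F NAND T = T
y6 = y5 NAND y0 = T NAND T = F
y7 = in3 NAND in2 = T NAND T = F
y10 = in3 NAND y7 = T NAND F = T
y15 = NOT y10 = NOT T = F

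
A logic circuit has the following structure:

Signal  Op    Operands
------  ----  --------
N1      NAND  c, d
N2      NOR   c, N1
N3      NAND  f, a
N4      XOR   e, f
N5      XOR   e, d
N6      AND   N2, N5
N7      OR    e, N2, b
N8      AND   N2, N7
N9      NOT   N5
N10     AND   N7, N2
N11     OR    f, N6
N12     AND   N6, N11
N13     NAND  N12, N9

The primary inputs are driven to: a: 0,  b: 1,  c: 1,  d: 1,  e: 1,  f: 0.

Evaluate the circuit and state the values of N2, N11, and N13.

N1 = c NAND d = 1 NAND 1 = 0
N2 = c NOR N1 = 1 NOR 0 = 0
N5 = e XOR d = 1 XOR 1 = 0
N6 = N2 AND N5 = 0 AND 0 = 0
N9 = NOT N5 = NOT 0 = 1
N11 = f OR N6 = 0 OR 0 = 0
N12 = N6 AND N11 = 0 AND 0 = 0
N13 = N12 NAND N9 = 0 NAND 1 = 1

N2 = 0, N11 = 0, N13 = 1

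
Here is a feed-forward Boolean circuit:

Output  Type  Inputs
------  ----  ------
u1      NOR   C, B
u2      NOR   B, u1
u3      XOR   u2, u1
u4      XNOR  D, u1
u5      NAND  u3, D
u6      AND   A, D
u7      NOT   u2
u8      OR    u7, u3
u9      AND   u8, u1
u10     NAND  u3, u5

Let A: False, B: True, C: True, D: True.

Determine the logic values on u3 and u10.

u1 = C NOR B = True NOR True = False
u2 = B NOR u1 = True NOR False = False
u3 = u2 XOR u1 = False XOR False = False
u5 = u3 NAND D = False NAND True = True
u10 = u3 NAND u5 = False NAND True = True

u3 = False, u10 = True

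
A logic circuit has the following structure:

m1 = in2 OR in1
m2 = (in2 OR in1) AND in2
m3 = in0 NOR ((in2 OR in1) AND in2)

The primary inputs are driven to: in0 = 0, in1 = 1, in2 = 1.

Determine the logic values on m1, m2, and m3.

m1 = 1; m2 = 1; m3 = 0

m1 = 1 OR 1 = 1
m2 = (1 OR 1) AND 1 = 1
m3 = 0 NOR ((1 OR 1) AND 1) = 0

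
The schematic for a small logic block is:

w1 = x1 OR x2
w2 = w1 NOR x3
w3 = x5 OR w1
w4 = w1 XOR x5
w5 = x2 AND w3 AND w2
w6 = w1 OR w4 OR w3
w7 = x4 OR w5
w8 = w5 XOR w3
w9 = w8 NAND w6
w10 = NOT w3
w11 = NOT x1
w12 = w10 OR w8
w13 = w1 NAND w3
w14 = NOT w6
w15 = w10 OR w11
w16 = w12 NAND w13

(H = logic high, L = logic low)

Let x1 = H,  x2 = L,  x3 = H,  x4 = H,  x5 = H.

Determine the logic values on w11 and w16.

w11 = L  w16 = H

w1 = x1 OR x2 = H OR L = H
w2 = w1 NOR x3 = H NOR H = L
w3 = x5 OR w1 = H OR H = H
w5 = x2 AND w3 AND w2 = L AND H AND L = L
w8 = w5 XOR w3 = L XOR H = H
w10 = NOT w3 = NOT H = L
w11 = NOT x1 = NOT H = L
w12 = w10 OR w8 = L OR H = H
w13 = w1 NAND w3 = H NAND H = L
w16 = w12 NAND w13 = H NAND L = H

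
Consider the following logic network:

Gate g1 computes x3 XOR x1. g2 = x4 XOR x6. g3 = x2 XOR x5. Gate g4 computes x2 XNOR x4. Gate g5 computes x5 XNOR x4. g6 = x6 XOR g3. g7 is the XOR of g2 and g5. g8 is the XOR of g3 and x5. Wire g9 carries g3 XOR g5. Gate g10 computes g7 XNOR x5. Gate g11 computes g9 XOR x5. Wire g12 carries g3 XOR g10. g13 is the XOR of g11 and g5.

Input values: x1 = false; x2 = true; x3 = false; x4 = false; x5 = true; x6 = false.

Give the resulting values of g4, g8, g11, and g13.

g3 = x2 XOR x5 = true XOR true = false
g4 = x2 XNOR x4 = true XNOR false = false
g5 = x5 XNOR x4 = true XNOR false = false
g8 = g3 XOR x5 = false XOR true = true
g9 = g3 XOR g5 = false XOR false = false
g11 = g9 XOR x5 = false XOR true = true
g13 = g11 XOR g5 = true XOR false = true

g4 = false, g8 = true, g11 = true, g13 = true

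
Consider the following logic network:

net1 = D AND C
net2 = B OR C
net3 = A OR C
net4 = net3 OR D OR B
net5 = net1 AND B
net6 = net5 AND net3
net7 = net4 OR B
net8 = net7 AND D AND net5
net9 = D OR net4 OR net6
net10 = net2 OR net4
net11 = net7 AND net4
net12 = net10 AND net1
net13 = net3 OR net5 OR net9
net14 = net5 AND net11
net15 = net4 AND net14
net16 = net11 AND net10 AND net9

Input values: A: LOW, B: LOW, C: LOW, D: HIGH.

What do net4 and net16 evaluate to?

net4 = HIGH; net16 = HIGH

net1 = D AND C = HIGH AND LOW = LOW
net2 = B OR C = LOW OR LOW = LOW
net3 = A OR C = LOW OR LOW = LOW
net4 = net3 OR D OR B = LOW OR HIGH OR LOW = HIGH
net5 = net1 AND B = LOW AND LOW = LOW
net6 = net5 AND net3 = LOW AND LOW = LOW
net7 = net4 OR B = HIGH OR LOW = HIGH
net9 = D OR net4 OR net6 = HIGH OR HIGH OR LOW = HIGH
net10 = net2 OR net4 = LOW OR HIGH = HIGH
net11 = net7 AND net4 = HIGH AND HIGH = HIGH
net16 = net11 AND net10 AND net9 = HIGH AND HIGH AND HIGH = HIGH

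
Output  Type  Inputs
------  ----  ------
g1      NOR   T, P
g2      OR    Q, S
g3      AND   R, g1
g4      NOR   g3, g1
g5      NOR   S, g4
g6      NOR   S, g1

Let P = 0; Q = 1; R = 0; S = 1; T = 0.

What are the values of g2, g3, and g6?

g2 = 1  g3 = 0  g6 = 0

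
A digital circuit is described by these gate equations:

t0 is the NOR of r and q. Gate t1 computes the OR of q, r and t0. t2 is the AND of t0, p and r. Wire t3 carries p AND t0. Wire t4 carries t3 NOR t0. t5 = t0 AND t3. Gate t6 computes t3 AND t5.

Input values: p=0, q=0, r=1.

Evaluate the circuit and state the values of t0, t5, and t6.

t0 = r NOR q = 1 NOR 0 = 0
t3 = p AND t0 = 0 AND 0 = 0
t5 = t0 AND t3 = 0 AND 0 = 0
t6 = t3 AND t5 = 0 AND 0 = 0

t0 = 0; t5 = 0; t6 = 0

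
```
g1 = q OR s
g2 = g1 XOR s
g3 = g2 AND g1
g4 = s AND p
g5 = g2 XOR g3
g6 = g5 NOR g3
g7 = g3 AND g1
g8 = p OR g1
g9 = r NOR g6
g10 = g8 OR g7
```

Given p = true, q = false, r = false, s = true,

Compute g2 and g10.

g1 = q OR s = false OR true = true
g2 = g1 XOR s = true XOR true = false
g3 = g2 AND g1 = false AND true = false
g7 = g3 AND g1 = false AND true = false
g8 = p OR g1 = true OR true = true
g10 = g8 OR g7 = true OR false = true

g2 = false  g10 = true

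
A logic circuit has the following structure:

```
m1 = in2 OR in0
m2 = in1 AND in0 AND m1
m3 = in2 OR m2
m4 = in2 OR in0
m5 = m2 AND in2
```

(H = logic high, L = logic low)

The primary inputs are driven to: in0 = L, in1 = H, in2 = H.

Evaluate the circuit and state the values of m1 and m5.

m1 = in2 OR in0 = H OR L = H
m2 = in1 AND in0 AND m1 = H AND L AND H = L
m5 = m2 AND in2 = L AND H = L

m1 = H; m5 = L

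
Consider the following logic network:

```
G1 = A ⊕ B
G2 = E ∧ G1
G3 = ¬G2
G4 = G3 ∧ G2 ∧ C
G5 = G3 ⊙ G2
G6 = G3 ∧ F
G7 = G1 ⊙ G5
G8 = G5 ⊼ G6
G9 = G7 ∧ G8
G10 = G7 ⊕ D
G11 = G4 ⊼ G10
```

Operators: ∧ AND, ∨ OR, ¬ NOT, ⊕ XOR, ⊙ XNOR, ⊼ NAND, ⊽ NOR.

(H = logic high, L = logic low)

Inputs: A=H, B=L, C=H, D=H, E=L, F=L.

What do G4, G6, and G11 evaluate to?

G1 = A XOR B = H XOR L = H
G2 = E AND G1 = L AND H = L
G3 = NOT G2 = NOT L = H
G4 = G3 AND G2 AND C = H AND L AND H = L
G5 = G3 XNOR G2 = H XNOR L = L
G6 = G3 AND F = H AND L = L
G7 = G1 XNOR G5 = H XNOR L = L
G10 = G7 XOR D = L XOR H = H
G11 = G4 NAND G10 = L NAND H = H

G4 = L, G6 = L, G11 = H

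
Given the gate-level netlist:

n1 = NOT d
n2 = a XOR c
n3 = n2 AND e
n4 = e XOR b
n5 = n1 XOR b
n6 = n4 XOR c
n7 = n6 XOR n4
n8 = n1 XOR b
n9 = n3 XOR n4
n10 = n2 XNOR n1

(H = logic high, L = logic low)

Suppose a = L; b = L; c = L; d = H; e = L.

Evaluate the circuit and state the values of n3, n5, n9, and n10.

n1 = NOT d = NOT H = L
n2 = a XOR c = L XOR L = L
n3 = n2 AND e = L AND L = L
n4 = e XOR b = L XOR L = L
n5 = n1 XOR b = L XOR L = L
n9 = n3 XOR n4 = L XOR L = L
n10 = n2 XNOR n1 = L XNOR L = H

n3 = L, n5 = L, n9 = L, n10 = H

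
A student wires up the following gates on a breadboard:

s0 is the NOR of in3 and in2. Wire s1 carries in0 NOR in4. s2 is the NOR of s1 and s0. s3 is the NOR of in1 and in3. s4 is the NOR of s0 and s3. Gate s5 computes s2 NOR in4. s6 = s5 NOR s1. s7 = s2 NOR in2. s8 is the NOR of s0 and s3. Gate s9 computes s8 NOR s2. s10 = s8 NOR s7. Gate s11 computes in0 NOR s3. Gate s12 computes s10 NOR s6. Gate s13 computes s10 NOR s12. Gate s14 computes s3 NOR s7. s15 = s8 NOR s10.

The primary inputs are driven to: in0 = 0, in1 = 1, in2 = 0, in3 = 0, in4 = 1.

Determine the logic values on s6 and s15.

s6 = 1, s15 = 1

s0 = in3 NOR in2 = 0 NOR 0 = 1
s1 = in0 NOR in4 = 0 NOR 1 = 0
s2 = s1 NOR s0 = 0 NOR 1 = 0
s3 = in1 NOR in3 = 1 NOR 0 = 0
s5 = s2 NOR in4 = 0 NOR 1 = 0
s6 = s5 NOR s1 = 0 NOR 0 = 1
s7 = s2 NOR in2 = 0 NOR 0 = 1
s8 = s0 NOR s3 = 1 NOR 0 = 0
s10 = s8 NOR s7 = 0 NOR 1 = 0
s15 = s8 NOR s10 = 0 NOR 0 = 1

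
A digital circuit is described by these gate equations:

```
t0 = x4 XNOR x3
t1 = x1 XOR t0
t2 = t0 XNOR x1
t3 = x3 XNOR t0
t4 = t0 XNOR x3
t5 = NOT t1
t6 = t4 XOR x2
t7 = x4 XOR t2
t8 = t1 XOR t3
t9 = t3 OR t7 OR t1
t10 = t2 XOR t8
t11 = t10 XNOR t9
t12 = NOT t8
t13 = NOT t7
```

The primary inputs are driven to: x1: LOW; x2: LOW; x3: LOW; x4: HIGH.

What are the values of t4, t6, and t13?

t4 = HIGH; t6 = HIGH; t13 = HIGH

t0 = x4 XNOR x3 = HIGH XNOR LOW = LOW
t2 = t0 XNOR x1 = LOW XNOR LOW = HIGH
t4 = t0 XNOR x3 = LOW XNOR LOW = HIGH
t6 = t4 XOR x2 = HIGH XOR LOW = HIGH
t7 = x4 XOR t2 = HIGH XOR HIGH = LOW
t13 = NOT t7 = NOT LOW = HIGH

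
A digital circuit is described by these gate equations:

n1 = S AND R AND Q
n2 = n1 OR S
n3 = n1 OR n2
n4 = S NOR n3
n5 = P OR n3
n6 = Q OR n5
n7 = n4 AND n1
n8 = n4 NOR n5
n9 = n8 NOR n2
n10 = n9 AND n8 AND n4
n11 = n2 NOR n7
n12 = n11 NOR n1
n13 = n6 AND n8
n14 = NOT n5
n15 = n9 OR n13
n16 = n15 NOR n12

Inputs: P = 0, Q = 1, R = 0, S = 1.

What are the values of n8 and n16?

n8 = 0  n16 = 0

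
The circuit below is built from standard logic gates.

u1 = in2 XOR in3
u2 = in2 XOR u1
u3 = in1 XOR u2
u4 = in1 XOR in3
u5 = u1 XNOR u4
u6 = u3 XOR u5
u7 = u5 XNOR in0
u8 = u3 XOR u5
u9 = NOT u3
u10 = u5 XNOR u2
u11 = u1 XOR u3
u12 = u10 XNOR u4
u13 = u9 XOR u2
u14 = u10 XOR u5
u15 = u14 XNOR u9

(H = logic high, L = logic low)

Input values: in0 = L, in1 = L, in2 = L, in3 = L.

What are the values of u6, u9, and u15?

u6 = H  u9 = H  u15 = H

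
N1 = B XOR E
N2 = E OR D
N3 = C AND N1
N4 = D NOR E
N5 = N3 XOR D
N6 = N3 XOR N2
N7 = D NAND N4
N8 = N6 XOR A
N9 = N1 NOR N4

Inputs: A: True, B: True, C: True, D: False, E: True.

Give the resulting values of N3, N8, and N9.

N1 = B XOR E = True XOR True = False
N2 = E OR D = True OR False = True
N3 = C AND N1 = True AND False = False
N4 = D NOR E = False NOR True = False
N6 = N3 XOR N2 = False XOR True = True
N8 = N6 XOR A = True XOR True = False
N9 = N1 NOR N4 = False NOR False = True

N3 = False; N8 = False; N9 = True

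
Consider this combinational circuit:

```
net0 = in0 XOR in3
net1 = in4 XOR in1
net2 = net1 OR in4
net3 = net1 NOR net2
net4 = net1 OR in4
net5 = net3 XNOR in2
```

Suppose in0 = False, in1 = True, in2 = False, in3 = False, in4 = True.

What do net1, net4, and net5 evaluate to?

net1 = in4 XOR in1 = True XOR True = False
net2 = net1 OR in4 = False OR True = True
net3 = net1 NOR net2 = False NOR True = False
net4 = net1 OR in4 = False OR True = True
net5 = net3 XNOR in2 = False XNOR False = True

net1 = False  net4 = True  net5 = True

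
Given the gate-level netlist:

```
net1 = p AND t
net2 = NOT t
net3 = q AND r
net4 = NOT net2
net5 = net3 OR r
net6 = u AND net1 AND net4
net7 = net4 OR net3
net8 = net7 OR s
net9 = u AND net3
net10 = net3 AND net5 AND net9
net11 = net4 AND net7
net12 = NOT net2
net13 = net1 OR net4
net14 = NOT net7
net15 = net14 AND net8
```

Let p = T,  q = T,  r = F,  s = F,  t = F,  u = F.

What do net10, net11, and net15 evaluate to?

net2 = NOT t = NOT F = T
net3 = q AND r = T AND F = F
net4 = NOT net2 = NOT T = F
net5 = net3 OR r = F OR F = F
net7 = net4 OR net3 = F OR F = F
net8 = net7 OR s = F OR F = F
net9 = u AND net3 = F AND F = F
net10 = net3 AND net5 AND net9 = F AND F AND F = F
net11 = net4 AND net7 = F AND F = F
net14 = NOT net7 = NOT F = T
net15 = net14 AND net8 = T AND F = F

net10 = F, net11 = F, net15 = F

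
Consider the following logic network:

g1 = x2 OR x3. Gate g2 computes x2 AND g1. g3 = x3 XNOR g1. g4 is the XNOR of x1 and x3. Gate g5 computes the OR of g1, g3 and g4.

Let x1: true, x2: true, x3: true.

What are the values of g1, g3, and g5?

g1 = true; g3 = true; g5 = true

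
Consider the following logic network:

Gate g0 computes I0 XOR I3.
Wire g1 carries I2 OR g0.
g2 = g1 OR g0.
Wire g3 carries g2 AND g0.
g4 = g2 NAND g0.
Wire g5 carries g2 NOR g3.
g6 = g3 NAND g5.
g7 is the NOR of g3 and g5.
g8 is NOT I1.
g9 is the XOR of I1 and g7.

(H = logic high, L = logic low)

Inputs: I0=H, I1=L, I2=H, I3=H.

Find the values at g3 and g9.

g3 = L  g9 = H

g0 = I0 XOR I3 = H XOR H = L
g1 = I2 OR g0 = H OR L = H
g2 = g1 OR g0 = H OR L = H
g3 = g2 AND g0 = H AND L = L
g5 = g2 NOR g3 = H NOR L = L
g7 = g3 NOR g5 = L NOR L = H
g9 = I1 XOR g7 = L XOR H = H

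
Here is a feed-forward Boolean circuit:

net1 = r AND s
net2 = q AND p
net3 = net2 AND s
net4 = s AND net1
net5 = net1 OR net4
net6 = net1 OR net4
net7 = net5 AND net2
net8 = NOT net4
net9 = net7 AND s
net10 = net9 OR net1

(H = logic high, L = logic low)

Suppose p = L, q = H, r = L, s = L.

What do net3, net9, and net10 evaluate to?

net1 = r AND s = L AND L = L
net2 = q AND p = H AND L = L
net3 = net2 AND s = L AND L = L
net4 = s AND net1 = L AND L = L
net5 = net1 OR net4 = L OR L = L
net7 = net5 AND net2 = L AND L = L
net9 = net7 AND s = L AND L = L
net10 = net9 OR net1 = L OR L = L

net3 = L  net9 = L  net10 = L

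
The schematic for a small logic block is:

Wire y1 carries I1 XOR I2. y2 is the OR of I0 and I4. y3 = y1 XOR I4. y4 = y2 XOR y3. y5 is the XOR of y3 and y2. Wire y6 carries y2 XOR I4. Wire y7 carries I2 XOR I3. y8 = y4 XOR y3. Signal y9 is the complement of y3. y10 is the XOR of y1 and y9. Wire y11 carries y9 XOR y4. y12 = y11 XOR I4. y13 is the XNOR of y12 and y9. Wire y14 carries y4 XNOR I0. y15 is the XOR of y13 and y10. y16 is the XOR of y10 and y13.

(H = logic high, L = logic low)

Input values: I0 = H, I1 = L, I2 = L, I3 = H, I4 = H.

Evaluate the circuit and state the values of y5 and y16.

y1 = I1 XOR I2 = L XOR L = L
y2 = I0 OR I4 = H OR H = H
y3 = y1 XOR I4 = L XOR H = H
y4 = y2 XOR y3 = H XOR H = L
y5 = y3 XOR y2 = H XOR H = L
y9 = NOT y3 = NOT H = L
y10 = y1 XOR y9 = L XOR L = L
y11 = y9 XOR y4 = L XOR L = L
y12 = y11 XOR I4 = L XOR H = H
y13 = y12 XNOR y9 = H XNOR L = L
y16 = y10 XOR y13 = L XOR L = L

y5 = L  y16 = L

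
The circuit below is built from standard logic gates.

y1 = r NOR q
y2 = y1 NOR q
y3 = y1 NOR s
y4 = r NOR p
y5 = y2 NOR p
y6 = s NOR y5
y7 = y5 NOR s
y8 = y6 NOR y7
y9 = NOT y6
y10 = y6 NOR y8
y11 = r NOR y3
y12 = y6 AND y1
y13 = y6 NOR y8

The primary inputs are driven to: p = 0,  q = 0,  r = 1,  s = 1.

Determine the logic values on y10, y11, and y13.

y1 = r NOR q = 1 NOR 0 = 0
y2 = y1 NOR q = 0 NOR 0 = 1
y3 = y1 NOR s = 0 NOR 1 = 0
y5 = y2 NOR p = 1 NOR 0 = 0
y6 = s NOR y5 = 1 NOR 0 = 0
y7 = y5 NOR s = 0 NOR 1 = 0
y8 = y6 NOR y7 = 0 NOR 0 = 1
y10 = y6 NOR y8 = 0 NOR 1 = 0
y11 = r NOR y3 = 1 NOR 0 = 0
y13 = y6 NOR y8 = 0 NOR 1 = 0

y10 = 0; y11 = 0; y13 = 0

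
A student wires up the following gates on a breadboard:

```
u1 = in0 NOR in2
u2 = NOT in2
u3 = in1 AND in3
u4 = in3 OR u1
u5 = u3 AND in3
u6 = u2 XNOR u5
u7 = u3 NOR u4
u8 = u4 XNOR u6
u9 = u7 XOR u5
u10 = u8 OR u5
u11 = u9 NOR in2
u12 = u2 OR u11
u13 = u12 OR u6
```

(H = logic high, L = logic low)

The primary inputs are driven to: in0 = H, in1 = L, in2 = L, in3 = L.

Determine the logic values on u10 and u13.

u10 = H  u13 = H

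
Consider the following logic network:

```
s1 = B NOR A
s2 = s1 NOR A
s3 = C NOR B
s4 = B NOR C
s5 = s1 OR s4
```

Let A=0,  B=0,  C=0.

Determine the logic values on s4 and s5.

s4 = 1, s5 = 1

s1 = B NOR A = 0 NOR 0 = 1
s4 = B NOR C = 0 NOR 0 = 1
s5 = s1 OR s4 = 1 OR 1 = 1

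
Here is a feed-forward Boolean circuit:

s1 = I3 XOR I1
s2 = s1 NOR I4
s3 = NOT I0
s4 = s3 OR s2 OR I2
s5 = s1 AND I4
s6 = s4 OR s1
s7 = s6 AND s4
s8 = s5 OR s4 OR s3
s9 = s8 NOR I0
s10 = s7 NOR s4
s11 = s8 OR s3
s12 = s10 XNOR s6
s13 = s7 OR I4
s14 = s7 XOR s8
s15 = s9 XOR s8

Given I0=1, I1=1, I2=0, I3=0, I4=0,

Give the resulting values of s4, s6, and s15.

s4 = 0; s6 = 1; s15 = 0

s1 = I3 XOR I1 = 0 XOR 1 = 1
s2 = s1 NOR I4 = 1 NOR 0 = 0
s3 = NOT I0 = NOT 1 = 0
s4 = s3 OR s2 OR I2 = 0 OR 0 OR 0 = 0
s5 = s1 AND I4 = 1 AND 0 = 0
s6 = s4 OR s1 = 0 OR 1 = 1
s8 = s5 OR s4 OR s3 = 0 OR 0 OR 0 = 0
s9 = s8 NOR I0 = 0 NOR 1 = 0
s15 = s9 XOR s8 = 0 XOR 0 = 0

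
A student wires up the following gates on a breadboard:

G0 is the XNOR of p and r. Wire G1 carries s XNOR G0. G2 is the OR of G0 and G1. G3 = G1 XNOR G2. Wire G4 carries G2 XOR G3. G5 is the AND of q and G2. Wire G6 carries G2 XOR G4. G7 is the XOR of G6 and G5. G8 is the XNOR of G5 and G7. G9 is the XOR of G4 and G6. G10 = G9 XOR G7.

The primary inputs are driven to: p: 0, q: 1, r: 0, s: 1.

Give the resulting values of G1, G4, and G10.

G1 = 1, G4 = 0, G10 = 1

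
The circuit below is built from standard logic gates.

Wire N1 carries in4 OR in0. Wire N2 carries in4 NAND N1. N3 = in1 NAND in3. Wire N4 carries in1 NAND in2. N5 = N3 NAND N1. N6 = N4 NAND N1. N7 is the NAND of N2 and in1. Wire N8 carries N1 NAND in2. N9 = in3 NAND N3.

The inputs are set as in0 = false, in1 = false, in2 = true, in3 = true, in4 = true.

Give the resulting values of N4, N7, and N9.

N4 = true, N7 = true, N9 = false

N1 = in4 OR in0 = true OR false = true
N2 = in4 NAND N1 = true NAND true = false
N3 = in1 NAND in3 = false NAND true = true
N4 = in1 NAND in2 = false NAND true = true
N7 = N2 NAND in1 = false NAND false = true
N9 = in3 NAND N3 = true NAND true = false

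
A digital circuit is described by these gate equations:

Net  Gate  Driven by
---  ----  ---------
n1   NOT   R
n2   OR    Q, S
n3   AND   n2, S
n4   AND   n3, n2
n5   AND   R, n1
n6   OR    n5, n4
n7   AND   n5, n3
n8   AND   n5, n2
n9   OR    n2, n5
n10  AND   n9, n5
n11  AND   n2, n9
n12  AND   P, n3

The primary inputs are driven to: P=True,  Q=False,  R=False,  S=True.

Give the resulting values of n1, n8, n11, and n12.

n1 = NOT R = NOT False = True
n2 = Q OR S = False OR True = True
n3 = n2 AND S = True AND True = True
n5 = R AND n1 = False AND True = False
n8 = n5 AND n2 = False AND True = False
n9 = n2 OR n5 = True OR False = True
n11 = n2 AND n9 = True AND True = True
n12 = P AND n3 = True AND True = True

n1 = True  n8 = False  n11 = True  n12 = True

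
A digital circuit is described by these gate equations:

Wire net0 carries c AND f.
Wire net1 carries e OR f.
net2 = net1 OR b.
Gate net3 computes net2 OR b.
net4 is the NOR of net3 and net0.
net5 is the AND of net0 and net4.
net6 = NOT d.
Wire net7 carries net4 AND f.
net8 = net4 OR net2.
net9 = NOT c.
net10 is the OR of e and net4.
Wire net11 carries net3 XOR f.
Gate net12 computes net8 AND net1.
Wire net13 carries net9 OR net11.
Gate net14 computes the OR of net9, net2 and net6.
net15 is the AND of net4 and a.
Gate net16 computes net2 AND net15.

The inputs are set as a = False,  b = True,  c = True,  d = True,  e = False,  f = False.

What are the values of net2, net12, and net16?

net2 = True, net12 = False, net16 = False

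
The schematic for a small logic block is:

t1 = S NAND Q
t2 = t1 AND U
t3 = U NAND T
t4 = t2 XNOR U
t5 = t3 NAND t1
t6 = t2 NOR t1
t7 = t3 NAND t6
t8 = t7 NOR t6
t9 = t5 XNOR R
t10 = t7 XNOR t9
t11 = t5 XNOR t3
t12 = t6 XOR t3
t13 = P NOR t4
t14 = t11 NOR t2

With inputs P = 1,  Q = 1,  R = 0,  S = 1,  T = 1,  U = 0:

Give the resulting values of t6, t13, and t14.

t6 = 1  t13 = 0  t14 = 0

t1 = S NAND Q = 1 NAND 1 = 0
t2 = t1 AND U = 0 AND 0 = 0
t3 = U NAND T = 0 NAND 1 = 1
t4 = t2 XNOR U = 0 XNOR 0 = 1
t5 = t3 NAND t1 = 1 NAND 0 = 1
t6 = t2 NOR t1 = 0 NOR 0 = 1
t11 = t5 XNOR t3 = 1 XNOR 1 = 1
t13 = P NOR t4 = 1 NOR 1 = 0
t14 = t11 NOR t2 = 1 NOR 0 = 0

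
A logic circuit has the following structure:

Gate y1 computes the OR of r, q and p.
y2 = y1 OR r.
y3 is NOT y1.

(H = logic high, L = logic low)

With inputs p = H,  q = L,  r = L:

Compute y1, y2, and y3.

y1 = H, y2 = H, y3 = L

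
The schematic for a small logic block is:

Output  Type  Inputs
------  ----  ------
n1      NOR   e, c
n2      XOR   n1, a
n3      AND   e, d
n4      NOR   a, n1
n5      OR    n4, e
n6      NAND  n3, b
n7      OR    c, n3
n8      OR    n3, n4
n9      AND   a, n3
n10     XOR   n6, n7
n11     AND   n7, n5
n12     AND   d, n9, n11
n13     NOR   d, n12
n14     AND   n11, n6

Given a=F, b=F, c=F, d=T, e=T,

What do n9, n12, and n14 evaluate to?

n9 = F  n12 = F  n14 = T

n1 = e NOR c = T NOR F = F
n3 = e AND d = T AND T = T
n4 = a NOR n1 = F NOR F = T
n5 = n4 OR e = T OR T = T
n6 = n3 NAND b = T NAND F = T
n7 = c OR n3 = F OR T = T
n9 = a AND n3 = F AND T = F
n11 = n7 AND n5 = T AND T = T
n12 = d AND n9 AND n11 = T AND F AND T = F
n14 = n11 AND n6 = T AND T = T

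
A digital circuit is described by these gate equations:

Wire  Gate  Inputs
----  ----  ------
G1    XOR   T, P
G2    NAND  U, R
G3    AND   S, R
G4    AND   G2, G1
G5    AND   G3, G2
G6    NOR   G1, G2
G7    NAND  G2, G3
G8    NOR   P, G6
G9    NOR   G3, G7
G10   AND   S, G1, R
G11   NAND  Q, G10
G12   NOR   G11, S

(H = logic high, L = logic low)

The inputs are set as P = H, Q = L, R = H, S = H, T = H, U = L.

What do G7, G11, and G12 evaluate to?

G1 = T XOR P = H XOR H = L
G2 = U NAND R = L NAND H = H
G3 = S AND R = H AND H = H
G7 = G2 NAND G3 = H NAND H = L
G10 = S AND G1 AND R = H AND L AND H = L
G11 = Q NAND G10 = L NAND L = H
G12 = G11 NOR S = H NOR H = L

G7 = L; G11 = H; G12 = L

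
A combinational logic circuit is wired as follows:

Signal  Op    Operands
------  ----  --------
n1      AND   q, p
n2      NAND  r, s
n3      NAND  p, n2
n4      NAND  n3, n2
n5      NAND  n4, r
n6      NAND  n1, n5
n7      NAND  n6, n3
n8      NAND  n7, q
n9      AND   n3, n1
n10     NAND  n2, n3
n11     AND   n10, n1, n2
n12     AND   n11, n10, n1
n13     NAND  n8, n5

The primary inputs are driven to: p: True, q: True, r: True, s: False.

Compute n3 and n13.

n3 = False, n13 = True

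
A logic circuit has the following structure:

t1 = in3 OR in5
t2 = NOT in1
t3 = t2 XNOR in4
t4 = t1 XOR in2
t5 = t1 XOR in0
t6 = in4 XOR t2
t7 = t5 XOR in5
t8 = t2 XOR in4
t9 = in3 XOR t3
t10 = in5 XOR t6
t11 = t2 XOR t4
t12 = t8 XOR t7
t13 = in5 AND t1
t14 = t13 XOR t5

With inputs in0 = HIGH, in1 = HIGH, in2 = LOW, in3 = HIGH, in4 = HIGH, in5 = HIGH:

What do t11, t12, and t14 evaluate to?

t1 = in3 OR in5 = HIGH OR HIGH = HIGH
t2 = NOT in1 = NOT HIGH = LOW
t4 = t1 XOR in2 = HIGH XOR LOW = HIGH
t5 = t1 XOR in0 = HIGH XOR HIGH = LOW
t7 = t5 XOR in5 = LOW XOR HIGH = HIGH
t8 = t2 XOR in4 = LOW XOR HIGH = HIGH
t11 = t2 XOR t4 = LOW XOR HIGH = HIGH
t12 = t8 XOR t7 = HIGH XOR HIGH = LOW
t13 = in5 AND t1 = HIGH AND HIGH = HIGH
t14 = t13 XOR t5 = HIGH XOR LOW = HIGH

t11 = HIGH; t12 = LOW; t14 = HIGH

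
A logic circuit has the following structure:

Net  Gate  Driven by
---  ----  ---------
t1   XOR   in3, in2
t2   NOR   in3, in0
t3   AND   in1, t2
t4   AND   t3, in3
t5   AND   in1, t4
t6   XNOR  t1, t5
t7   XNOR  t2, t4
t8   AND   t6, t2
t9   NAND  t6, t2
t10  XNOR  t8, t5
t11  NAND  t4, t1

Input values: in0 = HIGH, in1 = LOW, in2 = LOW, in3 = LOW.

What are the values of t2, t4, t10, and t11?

t1 = in3 XOR in2 = LOW XOR LOW = LOW
t2 = in3 NOR in0 = LOW NOR HIGH = LOW
t3 = in1 AND t2 = LOW AND LOW = LOW
t4 = t3 AND in3 = LOW AND LOW = LOW
t5 = in1 AND t4 = LOW AND LOW = LOW
t6 = t1 XNOR t5 = LOW XNOR LOW = HIGH
t8 = t6 AND t2 = HIGH AND LOW = LOW
t10 = t8 XNOR t5 = LOW XNOR LOW = HIGH
t11 = t4 NAND t1 = LOW NAND LOW = HIGH

t2 = LOW, t4 = LOW, t10 = HIGH, t11 = HIGH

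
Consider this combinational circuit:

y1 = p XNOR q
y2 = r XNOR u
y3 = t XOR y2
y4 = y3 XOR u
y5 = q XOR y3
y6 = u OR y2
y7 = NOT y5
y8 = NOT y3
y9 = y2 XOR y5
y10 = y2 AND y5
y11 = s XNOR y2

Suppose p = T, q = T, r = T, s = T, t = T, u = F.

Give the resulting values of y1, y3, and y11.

y1 = T  y3 = T  y11 = F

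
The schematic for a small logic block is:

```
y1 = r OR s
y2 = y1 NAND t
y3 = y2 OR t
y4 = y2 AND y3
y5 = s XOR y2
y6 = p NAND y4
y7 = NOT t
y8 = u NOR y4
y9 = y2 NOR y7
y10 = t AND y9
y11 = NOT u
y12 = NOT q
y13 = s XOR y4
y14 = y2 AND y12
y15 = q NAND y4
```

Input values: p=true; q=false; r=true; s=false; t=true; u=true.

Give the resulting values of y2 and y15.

y1 = r OR s = true OR false = true
y2 = y1 NAND t = true NAND true = false
y3 = y2 OR t = false OR true = true
y4 = y2 AND y3 = false AND true = false
y15 = q NAND y4 = false NAND false = true

y2 = false, y15 = true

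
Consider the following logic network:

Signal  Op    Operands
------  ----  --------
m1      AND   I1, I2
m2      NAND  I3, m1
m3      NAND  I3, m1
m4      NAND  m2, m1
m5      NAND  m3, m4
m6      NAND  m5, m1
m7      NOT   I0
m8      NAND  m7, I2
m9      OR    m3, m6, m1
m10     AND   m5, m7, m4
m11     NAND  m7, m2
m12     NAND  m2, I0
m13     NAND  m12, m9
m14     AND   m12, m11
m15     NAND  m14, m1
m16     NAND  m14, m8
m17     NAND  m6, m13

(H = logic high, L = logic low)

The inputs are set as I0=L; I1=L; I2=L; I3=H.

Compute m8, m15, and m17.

m8 = H; m15 = H; m17 = H

m1 = I1 AND I2 = L AND L = L
m2 = I3 NAND m1 = H NAND L = H
m3 = I3 NAND m1 = H NAND L = H
m4 = m2 NAND m1 = H NAND L = H
m5 = m3 NAND m4 = H NAND H = L
m6 = m5 NAND m1 = L NAND L = H
m7 = NOT I0 = NOT L = H
m8 = m7 NAND I2 = H NAND L = H
m9 = m3 OR m6 OR m1 = H OR H OR L = H
m11 = m7 NAND m2 = H NAND H = L
m12 = m2 NAND I0 = H NAND L = H
m13 = m12 NAND m9 = H NAND H = L
m14 = m12 AND m11 = H AND L = L
m15 = m14 NAND m1 = L NAND L = H
m17 = m6 NAND m13 = H NAND L = H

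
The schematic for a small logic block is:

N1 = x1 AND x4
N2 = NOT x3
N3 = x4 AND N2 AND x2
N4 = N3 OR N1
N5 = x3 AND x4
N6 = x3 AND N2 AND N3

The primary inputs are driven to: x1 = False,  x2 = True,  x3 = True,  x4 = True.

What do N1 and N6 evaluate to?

N1 = x1 AND x4 = False AND True = False
N2 = NOT x3 = NOT True = False
N3 = x4 AND N2 AND x2 = True AND False AND True = False
N6 = x3 AND N2 AND N3 = True AND False AND False = False

N1 = False; N6 = False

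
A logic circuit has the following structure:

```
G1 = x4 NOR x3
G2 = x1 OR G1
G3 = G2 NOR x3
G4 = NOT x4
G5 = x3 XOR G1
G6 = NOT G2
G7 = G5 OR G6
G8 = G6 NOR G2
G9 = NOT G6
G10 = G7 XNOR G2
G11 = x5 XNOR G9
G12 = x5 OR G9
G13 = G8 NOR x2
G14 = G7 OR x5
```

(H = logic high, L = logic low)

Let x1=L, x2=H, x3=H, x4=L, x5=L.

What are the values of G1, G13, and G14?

G1 = L, G13 = L, G14 = H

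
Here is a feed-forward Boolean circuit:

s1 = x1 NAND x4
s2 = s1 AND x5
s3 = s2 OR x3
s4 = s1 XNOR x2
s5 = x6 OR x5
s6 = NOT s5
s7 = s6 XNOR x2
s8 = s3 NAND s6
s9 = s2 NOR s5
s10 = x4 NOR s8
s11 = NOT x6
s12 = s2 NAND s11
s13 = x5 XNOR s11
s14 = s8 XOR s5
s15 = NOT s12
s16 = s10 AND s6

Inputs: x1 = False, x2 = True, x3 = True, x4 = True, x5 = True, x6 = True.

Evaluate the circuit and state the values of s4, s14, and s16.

s4 = True  s14 = False  s16 = False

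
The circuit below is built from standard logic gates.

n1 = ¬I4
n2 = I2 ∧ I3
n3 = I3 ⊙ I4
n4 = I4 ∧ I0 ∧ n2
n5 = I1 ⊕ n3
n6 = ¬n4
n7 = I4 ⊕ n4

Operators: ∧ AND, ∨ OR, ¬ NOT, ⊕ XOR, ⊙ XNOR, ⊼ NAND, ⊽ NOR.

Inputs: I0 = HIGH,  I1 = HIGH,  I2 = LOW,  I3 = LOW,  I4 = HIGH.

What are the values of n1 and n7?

n1 = LOW, n7 = HIGH

n1 = NOT I4 = NOT HIGH = LOW
n2 = I2 AND I3 = LOW AND LOW = LOW
n4 = I4 AND I0 AND n2 = HIGH AND HIGH AND LOW = LOW
n7 = I4 XOR n4 = HIGH XOR LOW = HIGH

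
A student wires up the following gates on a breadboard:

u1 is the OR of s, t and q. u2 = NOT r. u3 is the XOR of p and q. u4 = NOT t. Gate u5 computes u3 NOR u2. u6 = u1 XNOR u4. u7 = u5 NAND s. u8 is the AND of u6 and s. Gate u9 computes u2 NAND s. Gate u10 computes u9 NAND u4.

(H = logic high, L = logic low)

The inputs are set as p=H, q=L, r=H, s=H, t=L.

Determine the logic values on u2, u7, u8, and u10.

u1 = s OR t OR q = H OR L OR L = H
u2 = NOT r = NOT H = L
u3 = p XOR q = H XOR L = H
u4 = NOT t = NOT L = H
u5 = u3 NOR u2 = H NOR L = L
u6 = u1 XNOR u4 = H XNOR H = H
u7 = u5 NAND s = L NAND H = H
u8 = u6 AND s = H AND H = H
u9 = u2 NAND s = L NAND H = H
u10 = u9 NAND u4 = H NAND H = L

u2 = L  u7 = H  u8 = H  u10 = L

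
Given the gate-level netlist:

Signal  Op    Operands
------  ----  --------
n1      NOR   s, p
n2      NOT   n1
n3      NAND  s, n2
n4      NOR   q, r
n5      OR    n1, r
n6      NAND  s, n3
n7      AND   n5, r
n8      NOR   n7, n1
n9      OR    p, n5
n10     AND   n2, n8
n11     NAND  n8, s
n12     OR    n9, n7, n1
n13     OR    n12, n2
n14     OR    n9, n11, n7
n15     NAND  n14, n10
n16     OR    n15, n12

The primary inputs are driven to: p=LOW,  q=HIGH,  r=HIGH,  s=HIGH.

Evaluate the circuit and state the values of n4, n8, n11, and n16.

n4 = LOW  n8 = LOW  n11 = HIGH  n16 = HIGH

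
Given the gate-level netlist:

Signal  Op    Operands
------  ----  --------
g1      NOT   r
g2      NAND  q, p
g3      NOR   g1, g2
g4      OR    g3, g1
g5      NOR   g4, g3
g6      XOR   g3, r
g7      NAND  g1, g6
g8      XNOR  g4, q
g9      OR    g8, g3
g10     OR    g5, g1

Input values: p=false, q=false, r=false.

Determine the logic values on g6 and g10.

g6 = false; g10 = true

g1 = NOT r = NOT false = true
g2 = q NAND p = false NAND false = true
g3 = g1 NOR g2 = true NOR true = false
g4 = g3 OR g1 = false OR true = true
g5 = g4 NOR g3 = true NOR false = false
g6 = g3 XOR r = false XOR false = false
g10 = g5 OR g1 = false OR true = true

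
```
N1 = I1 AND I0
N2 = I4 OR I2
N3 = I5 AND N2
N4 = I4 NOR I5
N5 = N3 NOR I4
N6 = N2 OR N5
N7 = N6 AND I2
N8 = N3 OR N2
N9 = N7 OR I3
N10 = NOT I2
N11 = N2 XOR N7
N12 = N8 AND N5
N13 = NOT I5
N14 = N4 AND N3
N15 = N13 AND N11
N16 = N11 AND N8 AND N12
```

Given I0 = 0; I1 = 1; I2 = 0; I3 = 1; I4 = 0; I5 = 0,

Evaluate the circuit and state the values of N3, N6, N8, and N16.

N2 = I4 OR I2 = 0 OR 0 = 0
N3 = I5 AND N2 = 0 AND 0 = 0
N5 = N3 NOR I4 = 0 NOR 0 = 1
N6 = N2 OR N5 = 0 OR 1 = 1
N7 = N6 AND I2 = 1 AND 0 = 0
N8 = N3 OR N2 = 0 OR 0 = 0
N11 = N2 XOR N7 = 0 XOR 0 = 0
N12 = N8 AND N5 = 0 AND 1 = 0
N16 = N11 AND N8 AND N12 = 0 AND 0 AND 0 = 0

N3 = 0, N6 = 1, N8 = 0, N16 = 0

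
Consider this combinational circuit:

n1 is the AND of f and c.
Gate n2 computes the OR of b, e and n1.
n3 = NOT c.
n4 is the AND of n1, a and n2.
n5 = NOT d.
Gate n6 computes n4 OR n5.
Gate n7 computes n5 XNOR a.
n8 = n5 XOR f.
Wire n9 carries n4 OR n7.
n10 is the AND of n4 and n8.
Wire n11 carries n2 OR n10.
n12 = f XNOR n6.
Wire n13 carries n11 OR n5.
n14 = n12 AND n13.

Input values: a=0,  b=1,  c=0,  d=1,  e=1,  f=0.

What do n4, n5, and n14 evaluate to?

n4 = 0, n5 = 0, n14 = 1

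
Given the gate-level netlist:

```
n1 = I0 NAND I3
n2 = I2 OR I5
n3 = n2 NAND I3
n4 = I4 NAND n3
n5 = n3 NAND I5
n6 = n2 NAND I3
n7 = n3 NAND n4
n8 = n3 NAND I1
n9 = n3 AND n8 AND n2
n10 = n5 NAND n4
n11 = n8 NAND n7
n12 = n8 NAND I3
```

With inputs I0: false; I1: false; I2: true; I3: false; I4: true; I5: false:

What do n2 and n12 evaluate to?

n2 = I2 OR I5 = true OR false = true
n3 = n2 NAND I3 = true NAND false = true
n8 = n3 NAND I1 = true NAND false = true
n12 = n8 NAND I3 = true NAND false = true

n2 = true, n12 = true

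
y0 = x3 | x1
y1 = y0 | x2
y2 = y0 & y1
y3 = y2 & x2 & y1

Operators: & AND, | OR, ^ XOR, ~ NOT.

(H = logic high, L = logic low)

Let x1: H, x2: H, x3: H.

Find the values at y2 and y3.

y0 = x3 OR x1 = H OR H = H
y1 = y0 OR x2 = H OR H = H
y2 = y0 AND y1 = H AND H = H
y3 = y2 AND x2 AND y1 = H AND H AND H = H

y2 = H, y3 = H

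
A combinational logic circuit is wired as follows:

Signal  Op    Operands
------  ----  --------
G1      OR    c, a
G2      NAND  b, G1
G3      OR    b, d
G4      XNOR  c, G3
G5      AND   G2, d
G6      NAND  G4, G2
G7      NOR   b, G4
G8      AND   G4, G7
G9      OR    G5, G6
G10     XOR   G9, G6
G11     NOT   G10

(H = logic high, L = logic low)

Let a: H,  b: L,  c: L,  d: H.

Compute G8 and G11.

G8 = L, G11 = H

G1 = c OR a = L OR H = H
G2 = b NAND G1 = L NAND H = H
G3 = b OR d = L OR H = H
G4 = c XNOR G3 = L XNOR H = L
G5 = G2 AND d = H AND H = H
G6 = G4 NAND G2 = L NAND H = H
G7 = b NOR G4 = L NOR L = H
G8 = G4 AND G7 = L AND H = L
G9 = G5 OR G6 = H OR H = H
G10 = G9 XOR G6 = H XOR H = L
G11 = NOT G10 = NOT L = H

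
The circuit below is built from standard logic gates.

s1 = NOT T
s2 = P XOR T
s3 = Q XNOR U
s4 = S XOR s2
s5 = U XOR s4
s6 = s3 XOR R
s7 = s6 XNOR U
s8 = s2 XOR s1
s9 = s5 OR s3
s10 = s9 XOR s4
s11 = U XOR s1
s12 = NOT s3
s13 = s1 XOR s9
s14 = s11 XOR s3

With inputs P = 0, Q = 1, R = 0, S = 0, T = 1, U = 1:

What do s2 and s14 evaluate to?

s2 = 1, s14 = 0

s1 = NOT T = NOT 1 = 0
s2 = P XOR T = 0 XOR 1 = 1
s3 = Q XNOR U = 1 XNOR 1 = 1
s11 = U XOR s1 = 1 XOR 0 = 1
s14 = s11 XOR s3 = 1 XOR 1 = 0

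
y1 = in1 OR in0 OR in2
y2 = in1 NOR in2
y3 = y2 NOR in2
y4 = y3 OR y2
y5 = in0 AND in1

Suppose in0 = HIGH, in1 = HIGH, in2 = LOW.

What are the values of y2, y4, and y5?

y2 = LOW; y4 = HIGH; y5 = HIGH

y2 = in1 NOR in2 = HIGH NOR LOW = LOW
y3 = y2 NOR in2 = LOW NOR LOW = HIGH
y4 = y3 OR y2 = HIGH OR LOW = HIGH
y5 = in0 AND in1 = HIGH AND HIGH = HIGH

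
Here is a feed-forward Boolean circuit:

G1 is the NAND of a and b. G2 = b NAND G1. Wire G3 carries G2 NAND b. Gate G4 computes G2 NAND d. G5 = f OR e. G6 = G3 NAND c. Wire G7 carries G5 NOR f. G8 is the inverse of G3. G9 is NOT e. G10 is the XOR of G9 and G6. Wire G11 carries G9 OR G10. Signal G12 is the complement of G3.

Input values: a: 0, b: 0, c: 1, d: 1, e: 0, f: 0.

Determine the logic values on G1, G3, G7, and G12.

G1 = 1, G3 = 1, G7 = 1, G12 = 0

G1 = a NAND b = 0 NAND 0 = 1
G2 = b NAND G1 = 0 NAND 1 = 1
G3 = G2 NAND b = 1 NAND 0 = 1
G5 = f OR e = 0 OR 0 = 0
G7 = G5 NOR f = 0 NOR 0 = 1
G12 = NOT G3 = NOT 1 = 0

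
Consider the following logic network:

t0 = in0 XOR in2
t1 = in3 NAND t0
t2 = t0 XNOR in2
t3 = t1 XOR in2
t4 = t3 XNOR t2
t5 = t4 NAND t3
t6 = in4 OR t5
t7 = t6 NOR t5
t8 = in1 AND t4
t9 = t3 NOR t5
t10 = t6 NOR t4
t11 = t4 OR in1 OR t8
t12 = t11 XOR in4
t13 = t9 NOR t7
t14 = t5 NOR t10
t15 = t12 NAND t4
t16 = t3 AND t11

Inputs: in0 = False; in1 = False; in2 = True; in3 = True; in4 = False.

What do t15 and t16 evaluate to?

t0 = in0 XOR in2 = False XOR True = True
t1 = in3 NAND t0 = True NAND True = False
t2 = t0 XNOR in2 = True XNOR True = True
t3 = t1 XOR in2 = False XOR True = True
t4 = t3 XNOR t2 = True XNOR True = True
t8 = in1 AND t4 = False AND True = False
t11 = t4 OR in1 OR t8 = True OR False OR False = True
t12 = t11 XOR in4 = True XOR False = True
t15 = t12 NAND t4 = True NAND True = False
t16 = t3 AND t11 = True AND True = True

t15 = False, t16 = True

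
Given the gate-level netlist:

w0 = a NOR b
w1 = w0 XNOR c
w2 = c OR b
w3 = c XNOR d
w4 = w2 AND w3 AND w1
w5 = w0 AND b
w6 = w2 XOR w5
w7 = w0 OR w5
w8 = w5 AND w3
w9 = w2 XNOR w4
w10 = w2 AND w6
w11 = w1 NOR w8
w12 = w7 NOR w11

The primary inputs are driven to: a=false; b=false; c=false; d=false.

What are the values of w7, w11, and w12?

w7 = true  w11 = true  w12 = false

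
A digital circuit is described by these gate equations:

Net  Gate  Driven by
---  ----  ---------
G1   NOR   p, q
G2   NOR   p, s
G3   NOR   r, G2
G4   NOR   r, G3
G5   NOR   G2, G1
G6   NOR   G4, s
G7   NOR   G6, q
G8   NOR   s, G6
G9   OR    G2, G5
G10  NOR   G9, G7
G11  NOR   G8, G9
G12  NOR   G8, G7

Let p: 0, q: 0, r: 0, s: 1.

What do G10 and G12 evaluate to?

G1 = p NOR q = 0 NOR 0 = 1
G2 = p NOR s = 0 NOR 1 = 0
G3 = r NOR G2 = 0 NOR 0 = 1
G4 = r NOR G3 = 0 NOR 1 = 0
G5 = G2 NOR G1 = 0 NOR 1 = 0
G6 = G4 NOR s = 0 NOR 1 = 0
G7 = G6 NOR q = 0 NOR 0 = 1
G8 = s NOR G6 = 1 NOR 0 = 0
G9 = G2 OR G5 = 0 OR 0 = 0
G10 = G9 NOR G7 = 0 NOR 1 = 0
G12 = G8 NOR G7 = 0 NOR 1 = 0

G10 = 0; G12 = 0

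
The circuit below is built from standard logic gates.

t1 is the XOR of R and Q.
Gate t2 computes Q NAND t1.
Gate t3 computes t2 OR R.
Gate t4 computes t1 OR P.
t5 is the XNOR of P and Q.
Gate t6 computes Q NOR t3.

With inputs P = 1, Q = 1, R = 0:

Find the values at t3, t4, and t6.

t1 = R XOR Q = 0 XOR 1 = 1
t2 = Q NAND t1 = 1 NAND 1 = 0
t3 = t2 OR R = 0 OR 0 = 0
t4 = t1 OR P = 1 OR 1 = 1
t6 = Q NOR t3 = 1 NOR 0 = 0

t3 = 0; t4 = 1; t6 = 0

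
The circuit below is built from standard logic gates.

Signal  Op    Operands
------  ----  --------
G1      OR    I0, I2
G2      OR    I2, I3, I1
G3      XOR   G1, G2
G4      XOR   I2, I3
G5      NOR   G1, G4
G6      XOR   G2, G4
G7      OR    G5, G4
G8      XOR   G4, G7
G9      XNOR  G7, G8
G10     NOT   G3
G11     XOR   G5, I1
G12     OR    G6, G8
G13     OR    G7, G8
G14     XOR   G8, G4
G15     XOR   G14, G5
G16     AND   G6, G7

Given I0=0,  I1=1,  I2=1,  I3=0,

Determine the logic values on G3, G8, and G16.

G1 = I0 OR I2 = 0 OR 1 = 1
G2 = I2 OR I3 OR I1 = 1 OR 0 OR 1 = 1
G3 = G1 XOR G2 = 1 XOR 1 = 0
G4 = I2 XOR I3 = 1 XOR 0 = 1
G5 = G1 NOR G4 = 1 NOR 1 = 0
G6 = G2 XOR G4 = 1 XOR 1 = 0
G7 = G5 OR G4 = 0 OR 1 = 1
G8 = G4 XOR G7 = 1 XOR 1 = 0
G16 = G6 AND G7 = 0 AND 1 = 0

G3 = 0, G8 = 0, G16 = 0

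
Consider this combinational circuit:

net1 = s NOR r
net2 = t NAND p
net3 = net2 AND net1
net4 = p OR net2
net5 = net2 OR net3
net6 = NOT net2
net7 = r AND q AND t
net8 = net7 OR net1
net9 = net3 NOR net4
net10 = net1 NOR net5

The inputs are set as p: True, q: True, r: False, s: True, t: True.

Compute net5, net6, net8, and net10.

net1 = s NOR r = True NOR False = False
net2 = t NAND p = True NAND True = False
net3 = net2 AND net1 = False AND False = False
net5 = net2 OR net3 = False OR False = False
net6 = NOT net2 = NOT False = True
net7 = r AND q AND t = False AND True AND True = False
net8 = net7 OR net1 = False OR False = False
net10 = net1 NOR net5 = False NOR False = True

net5 = False, net6 = True, net8 = False, net10 = True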